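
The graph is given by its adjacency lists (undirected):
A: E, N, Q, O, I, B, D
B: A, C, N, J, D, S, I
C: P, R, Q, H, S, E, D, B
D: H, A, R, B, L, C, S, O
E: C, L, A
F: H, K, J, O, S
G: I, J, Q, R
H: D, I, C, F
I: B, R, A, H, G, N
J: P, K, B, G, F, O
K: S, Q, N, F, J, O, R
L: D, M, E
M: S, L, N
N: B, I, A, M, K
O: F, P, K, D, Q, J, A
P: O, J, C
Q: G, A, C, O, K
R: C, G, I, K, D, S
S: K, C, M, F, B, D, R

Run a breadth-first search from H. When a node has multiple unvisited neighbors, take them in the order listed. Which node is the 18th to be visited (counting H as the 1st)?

J

Visit H; enqueue D, I, C, F → queue [D, I, C, F]
Visit D; enqueue A, R, B, L, S, O → queue [I, C, F, A, R, B, L, S, O]
Visit I; enqueue G, N → queue [C, F, A, R, B, L, S, O, G, N]
Visit C; enqueue P, Q, E → queue [F, A, R, B, L, S, O, G, N, P, Q, E]
Visit F; enqueue K, J → queue [A, R, B, L, S, O, G, N, P, Q, E, K, J]
Visit A → queue [R, B, L, S, O, G, N, P, Q, E, K, J]
Visit R → queue [B, L, S, O, G, N, P, Q, E, K, J]
Visit B → queue [L, S, O, G, N, P, Q, E, K, J]
Visit L; enqueue M → queue [S, O, G, N, P, Q, E, K, J, M]
Visit S → queue [O, G, N, P, Q, E, K, J, M]
Visit O → queue [G, N, P, Q, E, K, J, M]
Visit G → queue [N, P, Q, E, K, J, M]
Visit N → queue [P, Q, E, K, J, M]
Visit P → queue [Q, E, K, J, M]
Visit Q → queue [E, K, J, M]
Visit E → queue [K, J, M]
Visit K → queue [J, M]
Visit J → queue [M]
Visit M → queue []

Visit order: H, D, I, C, F, A, R, B, L, S, O, G, N, P, Q, E, K, J, M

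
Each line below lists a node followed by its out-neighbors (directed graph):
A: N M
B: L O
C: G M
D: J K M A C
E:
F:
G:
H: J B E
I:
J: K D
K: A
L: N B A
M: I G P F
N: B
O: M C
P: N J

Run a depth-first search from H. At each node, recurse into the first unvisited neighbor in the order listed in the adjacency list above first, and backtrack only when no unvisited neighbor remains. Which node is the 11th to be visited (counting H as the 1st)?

Visit H
H → J
J → K
K → A
A → N
N → B
B → L
B → O
O → M
M → I
M → G
M → P
M → F
O → C
J → D
H → E

Visit order: H, J, K, A, N, B, L, O, M, I, G, P, F, C, D, E

G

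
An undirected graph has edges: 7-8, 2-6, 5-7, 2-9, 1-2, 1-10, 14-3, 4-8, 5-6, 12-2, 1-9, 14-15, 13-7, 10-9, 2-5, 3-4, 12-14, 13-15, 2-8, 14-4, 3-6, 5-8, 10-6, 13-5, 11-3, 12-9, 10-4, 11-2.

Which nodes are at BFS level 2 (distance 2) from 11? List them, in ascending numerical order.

Level 0: 11
Level 1: 2, 3
Level 2: 1, 4, 5, 6, 8, 9, 12, 14
Level 3: 7, 10, 13, 15

1, 4, 5, 6, 8, 9, 12, 14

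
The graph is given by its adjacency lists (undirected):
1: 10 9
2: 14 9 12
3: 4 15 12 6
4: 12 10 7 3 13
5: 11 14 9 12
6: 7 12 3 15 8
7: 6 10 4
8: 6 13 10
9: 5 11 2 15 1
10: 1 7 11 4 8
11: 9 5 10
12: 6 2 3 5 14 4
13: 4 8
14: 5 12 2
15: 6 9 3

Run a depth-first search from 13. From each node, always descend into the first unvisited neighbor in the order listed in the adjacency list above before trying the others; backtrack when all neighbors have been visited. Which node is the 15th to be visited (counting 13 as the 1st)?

8

Visit 13
13 → 4
4 → 12
12 → 6
6 → 7
7 → 10
10 → 1
1 → 9
9 → 5
5 → 11
5 → 14
14 → 2
9 → 15
15 → 3
10 → 8

Visit order: 13, 4, 12, 6, 7, 10, 1, 9, 5, 11, 14, 2, 15, 3, 8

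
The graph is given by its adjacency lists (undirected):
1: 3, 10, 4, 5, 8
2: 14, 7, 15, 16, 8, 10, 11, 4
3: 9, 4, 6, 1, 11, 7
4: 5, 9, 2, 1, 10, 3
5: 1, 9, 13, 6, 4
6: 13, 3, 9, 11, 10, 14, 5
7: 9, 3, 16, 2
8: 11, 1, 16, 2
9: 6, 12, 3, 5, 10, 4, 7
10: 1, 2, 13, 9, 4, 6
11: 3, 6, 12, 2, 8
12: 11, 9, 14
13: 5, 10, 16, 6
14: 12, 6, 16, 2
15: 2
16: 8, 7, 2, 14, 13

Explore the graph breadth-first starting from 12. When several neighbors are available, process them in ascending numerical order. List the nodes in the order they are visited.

12, 9, 11, 14, 3, 4, 5, 6, 7, 10, 2, 8, 16, 1, 13, 15

Visit 12; enqueue 9, 11, 14 → queue [9, 11, 14]
Visit 9; enqueue 3, 4, 5, 6, 7, 10 → queue [11, 14, 3, 4, 5, 6, 7, 10]
Visit 11; enqueue 2, 8 → queue [14, 3, 4, 5, 6, 7, 10, 2, 8]
Visit 14; enqueue 16 → queue [3, 4, 5, 6, 7, 10, 2, 8, 16]
Visit 3; enqueue 1 → queue [4, 5, 6, 7, 10, 2, 8, 16, 1]
Visit 4 → queue [5, 6, 7, 10, 2, 8, 16, 1]
Visit 5; enqueue 13 → queue [6, 7, 10, 2, 8, 16, 1, 13]
Visit 6 → queue [7, 10, 2, 8, 16, 1, 13]
Visit 7 → queue [10, 2, 8, 16, 1, 13]
Visit 10 → queue [2, 8, 16, 1, 13]
Visit 2; enqueue 15 → queue [8, 16, 1, 13, 15]
Visit 8 → queue [16, 1, 13, 15]
Visit 16 → queue [1, 13, 15]
Visit 1 → queue [13, 15]
Visit 13 → queue [15]
Visit 15 → queue []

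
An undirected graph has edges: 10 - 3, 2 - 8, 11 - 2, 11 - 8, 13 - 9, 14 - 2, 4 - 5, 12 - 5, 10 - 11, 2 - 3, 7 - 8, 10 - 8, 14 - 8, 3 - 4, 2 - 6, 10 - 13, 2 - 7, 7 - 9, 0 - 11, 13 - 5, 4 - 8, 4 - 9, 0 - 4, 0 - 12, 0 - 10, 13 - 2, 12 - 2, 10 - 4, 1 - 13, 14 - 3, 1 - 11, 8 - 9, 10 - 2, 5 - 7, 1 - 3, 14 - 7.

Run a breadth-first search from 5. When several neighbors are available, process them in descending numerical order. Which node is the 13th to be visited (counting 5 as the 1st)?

Visit 5; enqueue 13, 12, 7, 4 → queue [13, 12, 7, 4]
Visit 13; enqueue 10, 9, 2, 1 → queue [12, 7, 4, 10, 9, 2, 1]
Visit 12; enqueue 0 → queue [7, 4, 10, 9, 2, 1, 0]
Visit 7; enqueue 14, 8 → queue [4, 10, 9, 2, 1, 0, 14, 8]
Visit 4; enqueue 3 → queue [10, 9, 2, 1, 0, 14, 8, 3]
Visit 10; enqueue 11 → queue [9, 2, 1, 0, 14, 8, 3, 11]
Visit 9 → queue [2, 1, 0, 14, 8, 3, 11]
Visit 2; enqueue 6 → queue [1, 0, 14, 8, 3, 11, 6]
Visit 1 → queue [0, 14, 8, 3, 11, 6]
Visit 0 → queue [14, 8, 3, 11, 6]
Visit 14 → queue [8, 3, 11, 6]
Visit 8 → queue [3, 11, 6]
Visit 3 → queue [11, 6]
Visit 11 → queue [6]
Visit 6 → queue []

Visit order: 5, 13, 12, 7, 4, 10, 9, 2, 1, 0, 14, 8, 3, 11, 6

3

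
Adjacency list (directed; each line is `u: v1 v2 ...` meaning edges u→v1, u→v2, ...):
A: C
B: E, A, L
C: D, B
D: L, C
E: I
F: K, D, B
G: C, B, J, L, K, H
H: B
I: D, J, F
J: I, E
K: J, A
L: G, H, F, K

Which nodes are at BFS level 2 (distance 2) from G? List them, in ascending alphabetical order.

A, D, E, F, I

Level 0: G
Level 1: B, C, H, J, K, L
Level 2: A, D, E, F, I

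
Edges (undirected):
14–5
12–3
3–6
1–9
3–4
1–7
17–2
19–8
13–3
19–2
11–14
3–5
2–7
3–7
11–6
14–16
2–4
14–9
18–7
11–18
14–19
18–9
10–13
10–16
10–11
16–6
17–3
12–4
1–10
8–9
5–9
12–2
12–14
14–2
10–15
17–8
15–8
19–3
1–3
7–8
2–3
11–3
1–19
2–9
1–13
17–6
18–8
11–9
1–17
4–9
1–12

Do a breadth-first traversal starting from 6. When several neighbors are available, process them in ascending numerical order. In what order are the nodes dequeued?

Visit 6; enqueue 3, 11, 16, 17 → queue [3, 11, 16, 17]
Visit 3; enqueue 1, 2, 4, 5, 7, 12, 13, 19 → queue [11, 16, 17, 1, 2, 4, 5, 7, 12, 13, 19]
Visit 11; enqueue 9, 10, 14, 18 → queue [16, 17, 1, 2, 4, 5, 7, 12, 13, 19, 9, 10, 14, 18]
Visit 16 → queue [17, 1, 2, 4, 5, 7, 12, 13, 19, 9, 10, 14, 18]
Visit 17; enqueue 8 → queue [1, 2, 4, 5, 7, 12, 13, 19, 9, 10, 14, 18, 8]
Visit 1 → queue [2, 4, 5, 7, 12, 13, 19, 9, 10, 14, 18, 8]
Visit 2 → queue [4, 5, 7, 12, 13, 19, 9, 10, 14, 18, 8]
Visit 4 → queue [5, 7, 12, 13, 19, 9, 10, 14, 18, 8]
Visit 5 → queue [7, 12, 13, 19, 9, 10, 14, 18, 8]
Visit 7 → queue [12, 13, 19, 9, 10, 14, 18, 8]
Visit 12 → queue [13, 19, 9, 10, 14, 18, 8]
Visit 13 → queue [19, 9, 10, 14, 18, 8]
Visit 19 → queue [9, 10, 14, 18, 8]
Visit 9 → queue [10, 14, 18, 8]
Visit 10; enqueue 15 → queue [14, 18, 8, 15]
Visit 14 → queue [18, 8, 15]
Visit 18 → queue [8, 15]
Visit 8 → queue [15]
Visit 15 → queue []

6, 3, 11, 16, 17, 1, 2, 4, 5, 7, 12, 13, 19, 9, 10, 14, 18, 8, 15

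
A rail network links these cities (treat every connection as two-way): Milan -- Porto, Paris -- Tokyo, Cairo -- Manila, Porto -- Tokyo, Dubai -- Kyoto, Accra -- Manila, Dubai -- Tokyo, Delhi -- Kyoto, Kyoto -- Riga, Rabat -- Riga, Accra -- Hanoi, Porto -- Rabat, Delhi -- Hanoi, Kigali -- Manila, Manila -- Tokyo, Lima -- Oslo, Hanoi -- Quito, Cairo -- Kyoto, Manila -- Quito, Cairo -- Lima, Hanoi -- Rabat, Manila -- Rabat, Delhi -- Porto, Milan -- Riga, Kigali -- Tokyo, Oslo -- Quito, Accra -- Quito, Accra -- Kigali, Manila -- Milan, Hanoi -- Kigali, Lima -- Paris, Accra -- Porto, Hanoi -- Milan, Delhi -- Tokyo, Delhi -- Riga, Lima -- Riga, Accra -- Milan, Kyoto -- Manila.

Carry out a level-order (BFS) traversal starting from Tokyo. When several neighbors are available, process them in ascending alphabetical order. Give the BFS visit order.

Visit Tokyo; enqueue Delhi, Dubai, Kigali, Manila, Paris, Porto → queue [Delhi, Dubai, Kigali, Manila, Paris, Porto]
Visit Delhi; enqueue Hanoi, Kyoto, Riga → queue [Dubai, Kigali, Manila, Paris, Porto, Hanoi, Kyoto, Riga]
Visit Dubai → queue [Kigali, Manila, Paris, Porto, Hanoi, Kyoto, Riga]
Visit Kigali; enqueue Accra → queue [Manila, Paris, Porto, Hanoi, Kyoto, Riga, Accra]
Visit Manila; enqueue Cairo, Milan, Quito, Rabat → queue [Paris, Porto, Hanoi, Kyoto, Riga, Accra, Cairo, Milan, Quito, Rabat]
Visit Paris; enqueue Lima → queue [Porto, Hanoi, Kyoto, Riga, Accra, Cairo, Milan, Quito, Rabat, Lima]
Visit Porto → queue [Hanoi, Kyoto, Riga, Accra, Cairo, Milan, Quito, Rabat, Lima]
Visit Hanoi → queue [Kyoto, Riga, Accra, Cairo, Milan, Quito, Rabat, Lima]
Visit Kyoto → queue [Riga, Accra, Cairo, Milan, Quito, Rabat, Lima]
Visit Riga → queue [Accra, Cairo, Milan, Quito, Rabat, Lima]
Visit Accra → queue [Cairo, Milan, Quito, Rabat, Lima]
Visit Cairo → queue [Milan, Quito, Rabat, Lima]
Visit Milan → queue [Quito, Rabat, Lima]
Visit Quito; enqueue Oslo → queue [Rabat, Lima, Oslo]
Visit Rabat → queue [Lima, Oslo]
Visit Lima → queue [Oslo]
Visit Oslo → queue []

Tokyo → Delhi → Dubai → Kigali → Manila → Paris → Porto → Hanoi → Kyoto → Riga → Accra → Cairo → Milan → Quito → Rabat → Lima → Oslo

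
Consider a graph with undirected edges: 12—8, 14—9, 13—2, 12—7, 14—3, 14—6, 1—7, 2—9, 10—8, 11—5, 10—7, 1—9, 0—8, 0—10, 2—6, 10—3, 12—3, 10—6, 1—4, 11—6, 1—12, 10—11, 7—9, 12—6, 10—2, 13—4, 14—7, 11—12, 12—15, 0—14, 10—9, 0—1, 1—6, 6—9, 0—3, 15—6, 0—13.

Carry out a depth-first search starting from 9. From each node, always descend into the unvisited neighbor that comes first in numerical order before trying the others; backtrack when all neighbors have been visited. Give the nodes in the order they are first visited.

9, 1, 0, 3, 10, 2, 6, 11, 5, 12, 7, 14, 8, 15, 13, 4

Visit 9
9 → 1
1 → 0
0 → 3
3 → 10
10 → 2
2 → 6
6 → 11
11 → 5
11 → 12
12 → 7
7 → 14
12 → 8
12 → 15
2 → 13
13 → 4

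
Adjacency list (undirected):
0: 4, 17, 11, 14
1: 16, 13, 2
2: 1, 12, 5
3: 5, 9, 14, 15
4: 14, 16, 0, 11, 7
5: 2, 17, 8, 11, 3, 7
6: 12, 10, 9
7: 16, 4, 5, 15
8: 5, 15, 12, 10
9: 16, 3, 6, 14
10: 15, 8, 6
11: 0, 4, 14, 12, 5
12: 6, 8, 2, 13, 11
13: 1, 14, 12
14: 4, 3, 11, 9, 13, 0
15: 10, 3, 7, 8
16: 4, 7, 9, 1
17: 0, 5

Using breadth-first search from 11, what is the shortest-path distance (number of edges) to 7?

Level 0: 11
Level 1: 0, 4, 5, 12, 14
Level 2: 2, 3, 6, 7, 8, 9, 13, 16, 17
Level 3: 1, 10, 15
7 first appears at level 2.

2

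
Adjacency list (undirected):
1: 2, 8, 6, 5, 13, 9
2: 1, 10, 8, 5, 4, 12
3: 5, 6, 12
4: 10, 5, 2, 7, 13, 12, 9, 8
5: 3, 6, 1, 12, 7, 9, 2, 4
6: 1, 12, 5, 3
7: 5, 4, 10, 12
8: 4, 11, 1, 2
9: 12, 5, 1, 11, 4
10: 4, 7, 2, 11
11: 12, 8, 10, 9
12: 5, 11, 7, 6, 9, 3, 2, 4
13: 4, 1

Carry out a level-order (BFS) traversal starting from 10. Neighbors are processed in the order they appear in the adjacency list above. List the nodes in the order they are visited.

10, 4, 7, 2, 11, 5, 13, 12, 9, 8, 1, 3, 6

Visit 10; enqueue 4, 7, 2, 11 → queue [4, 7, 2, 11]
Visit 4; enqueue 5, 13, 12, 9, 8 → queue [7, 2, 11, 5, 13, 12, 9, 8]
Visit 7 → queue [2, 11, 5, 13, 12, 9, 8]
Visit 2; enqueue 1 → queue [11, 5, 13, 12, 9, 8, 1]
Visit 11 → queue [5, 13, 12, 9, 8, 1]
Visit 5; enqueue 3, 6 → queue [13, 12, 9, 8, 1, 3, 6]
Visit 13 → queue [12, 9, 8, 1, 3, 6]
Visit 12 → queue [9, 8, 1, 3, 6]
Visit 9 → queue [8, 1, 3, 6]
Visit 8 → queue [1, 3, 6]
Visit 1 → queue [3, 6]
Visit 3 → queue [6]
Visit 6 → queue []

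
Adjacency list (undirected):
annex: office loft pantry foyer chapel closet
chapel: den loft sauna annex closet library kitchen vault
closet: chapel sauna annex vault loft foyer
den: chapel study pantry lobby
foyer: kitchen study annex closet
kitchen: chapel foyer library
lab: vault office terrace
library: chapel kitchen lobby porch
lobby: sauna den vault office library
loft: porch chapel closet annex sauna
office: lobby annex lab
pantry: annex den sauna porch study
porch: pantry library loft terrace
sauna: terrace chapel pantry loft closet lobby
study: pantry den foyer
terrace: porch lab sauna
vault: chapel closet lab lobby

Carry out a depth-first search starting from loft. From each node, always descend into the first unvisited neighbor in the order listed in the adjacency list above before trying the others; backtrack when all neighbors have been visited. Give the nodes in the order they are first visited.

loft → porch → pantry → annex → office → lobby → sauna → terrace → lab → vault → chapel → den → study → foyer → kitchen → library → closet

Visit loft
loft → porch
porch → pantry
pantry → annex
annex → office
office → lobby
lobby → sauna
sauna → terrace
terrace → lab
lab → vault
vault → chapel
chapel → den
den → study
study → foyer
foyer → kitchen
kitchen → library
foyer → closet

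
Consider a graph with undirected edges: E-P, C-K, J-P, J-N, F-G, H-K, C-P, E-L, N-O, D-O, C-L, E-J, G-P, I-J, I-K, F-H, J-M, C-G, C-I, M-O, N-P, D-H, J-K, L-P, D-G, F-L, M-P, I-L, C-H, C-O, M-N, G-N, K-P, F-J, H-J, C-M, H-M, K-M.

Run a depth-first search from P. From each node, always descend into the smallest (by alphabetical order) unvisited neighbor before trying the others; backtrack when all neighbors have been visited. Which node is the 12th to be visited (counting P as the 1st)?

M

Visit P
P → C
C → G
G → D
D → H
H → F
F → J
J → E
E → L
L → I
I → K
K → M
M → N
N → O

Visit order: P, C, G, D, H, F, J, E, L, I, K, M, N, O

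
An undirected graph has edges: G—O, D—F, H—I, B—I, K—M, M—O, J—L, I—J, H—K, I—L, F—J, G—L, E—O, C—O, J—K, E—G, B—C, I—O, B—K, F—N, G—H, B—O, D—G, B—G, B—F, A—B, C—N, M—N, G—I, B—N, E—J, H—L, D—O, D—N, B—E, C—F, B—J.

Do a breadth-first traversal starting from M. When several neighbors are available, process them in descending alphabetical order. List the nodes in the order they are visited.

M O N K I G E D C B F J H L A

Visit M; enqueue O, N, K → queue [O, N, K]
Visit O; enqueue I, G, E, D, C, B → queue [N, K, I, G, E, D, C, B]
Visit N; enqueue F → queue [K, I, G, E, D, C, B, F]
Visit K; enqueue J, H → queue [I, G, E, D, C, B, F, J, H]
Visit I; enqueue L → queue [G, E, D, C, B, F, J, H, L]
Visit G → queue [E, D, C, B, F, J, H, L]
Visit E → queue [D, C, B, F, J, H, L]
Visit D → queue [C, B, F, J, H, L]
Visit C → queue [B, F, J, H, L]
Visit B; enqueue A → queue [F, J, H, L, A]
Visit F → queue [J, H, L, A]
Visit J → queue [H, L, A]
Visit H → queue [L, A]
Visit L → queue [A]
Visit A → queue []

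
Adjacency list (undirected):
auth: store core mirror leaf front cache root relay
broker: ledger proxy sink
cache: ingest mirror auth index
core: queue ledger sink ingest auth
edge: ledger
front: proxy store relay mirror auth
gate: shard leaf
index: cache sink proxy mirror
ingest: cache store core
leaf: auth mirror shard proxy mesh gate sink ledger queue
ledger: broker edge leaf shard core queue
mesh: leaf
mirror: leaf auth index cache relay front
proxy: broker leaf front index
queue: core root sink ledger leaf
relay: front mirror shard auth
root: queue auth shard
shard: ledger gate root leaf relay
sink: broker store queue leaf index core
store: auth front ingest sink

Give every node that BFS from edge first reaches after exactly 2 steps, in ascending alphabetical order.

Level 0: edge
Level 1: ledger
Level 2: broker, core, leaf, queue, shard
Level 3: auth, gate, ingest, mesh, mirror, proxy, relay, root, sink
Level 4: cache, front, index, store

broker, core, leaf, queue, shard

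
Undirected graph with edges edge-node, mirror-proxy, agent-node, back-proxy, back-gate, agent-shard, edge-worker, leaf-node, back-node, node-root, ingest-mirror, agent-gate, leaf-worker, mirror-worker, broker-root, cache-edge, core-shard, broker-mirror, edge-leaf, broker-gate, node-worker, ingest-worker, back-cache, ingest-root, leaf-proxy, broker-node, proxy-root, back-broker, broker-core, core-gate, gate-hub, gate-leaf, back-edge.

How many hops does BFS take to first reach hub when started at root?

Level 0: root
Level 1: broker, ingest, node, proxy
Level 2: agent, back, core, edge, gate, leaf, mirror, worker
Level 3: cache, hub, shard
hub first appears at level 3.

3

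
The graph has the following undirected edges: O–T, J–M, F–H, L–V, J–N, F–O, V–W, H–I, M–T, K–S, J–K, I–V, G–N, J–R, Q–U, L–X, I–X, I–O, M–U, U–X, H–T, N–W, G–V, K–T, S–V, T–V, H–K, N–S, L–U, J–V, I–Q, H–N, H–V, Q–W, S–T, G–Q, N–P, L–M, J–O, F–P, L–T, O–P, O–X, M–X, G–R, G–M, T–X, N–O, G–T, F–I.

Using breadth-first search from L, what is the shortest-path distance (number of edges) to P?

Level 0: L
Level 1: M, T, U, V, X
Level 2: G, H, I, J, K, O, Q, S, W
Level 3: F, N, P, R
P first appears at level 3.

3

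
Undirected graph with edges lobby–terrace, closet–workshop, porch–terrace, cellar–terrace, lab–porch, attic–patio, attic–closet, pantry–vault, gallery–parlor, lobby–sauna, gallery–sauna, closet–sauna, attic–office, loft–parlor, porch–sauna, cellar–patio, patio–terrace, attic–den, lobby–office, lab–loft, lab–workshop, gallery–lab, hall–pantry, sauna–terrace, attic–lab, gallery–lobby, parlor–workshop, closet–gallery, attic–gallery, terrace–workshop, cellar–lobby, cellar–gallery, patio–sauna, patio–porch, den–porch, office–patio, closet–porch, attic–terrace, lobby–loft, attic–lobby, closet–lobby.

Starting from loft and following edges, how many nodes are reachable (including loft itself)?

15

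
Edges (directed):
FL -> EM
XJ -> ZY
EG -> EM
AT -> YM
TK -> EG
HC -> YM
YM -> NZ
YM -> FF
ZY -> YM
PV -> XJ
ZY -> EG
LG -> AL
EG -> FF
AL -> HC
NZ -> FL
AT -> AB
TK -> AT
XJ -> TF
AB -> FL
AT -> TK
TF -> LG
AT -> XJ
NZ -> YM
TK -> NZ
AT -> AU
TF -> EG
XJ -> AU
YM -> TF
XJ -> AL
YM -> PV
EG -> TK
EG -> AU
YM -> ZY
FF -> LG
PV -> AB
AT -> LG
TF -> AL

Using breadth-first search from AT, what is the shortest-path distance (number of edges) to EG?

2

Level 0: AT
Level 1: AB, AU, LG, TK, XJ, YM
Level 2: AL, EG, FF, FL, NZ, PV, TF, ZY
Level 3: EM, HC
EG first appears at level 2.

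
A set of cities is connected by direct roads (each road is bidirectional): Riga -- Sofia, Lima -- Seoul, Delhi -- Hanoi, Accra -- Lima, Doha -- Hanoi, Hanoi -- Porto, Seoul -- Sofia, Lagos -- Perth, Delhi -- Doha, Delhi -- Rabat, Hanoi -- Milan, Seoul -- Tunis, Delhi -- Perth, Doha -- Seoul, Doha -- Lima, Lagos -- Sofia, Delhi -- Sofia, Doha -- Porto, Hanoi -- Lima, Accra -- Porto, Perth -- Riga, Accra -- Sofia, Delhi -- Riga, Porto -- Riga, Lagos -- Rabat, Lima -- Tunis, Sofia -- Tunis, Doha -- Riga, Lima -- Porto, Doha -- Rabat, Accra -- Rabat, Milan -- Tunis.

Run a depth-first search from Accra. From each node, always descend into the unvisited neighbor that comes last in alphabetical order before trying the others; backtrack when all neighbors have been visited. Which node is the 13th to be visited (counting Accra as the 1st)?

Milan

Visit Accra
Accra → Sofia
Sofia → Tunis
Tunis → Seoul
Seoul → Lima
Lima → Porto
Porto → Riga
Riga → Perth
Perth → Lagos
Lagos → Rabat
Rabat → Doha
Doha → Hanoi
Hanoi → Milan
Hanoi → Delhi

Visit order: Accra, Sofia, Tunis, Seoul, Lima, Porto, Riga, Perth, Lagos, Rabat, Doha, Hanoi, Milan, Delhi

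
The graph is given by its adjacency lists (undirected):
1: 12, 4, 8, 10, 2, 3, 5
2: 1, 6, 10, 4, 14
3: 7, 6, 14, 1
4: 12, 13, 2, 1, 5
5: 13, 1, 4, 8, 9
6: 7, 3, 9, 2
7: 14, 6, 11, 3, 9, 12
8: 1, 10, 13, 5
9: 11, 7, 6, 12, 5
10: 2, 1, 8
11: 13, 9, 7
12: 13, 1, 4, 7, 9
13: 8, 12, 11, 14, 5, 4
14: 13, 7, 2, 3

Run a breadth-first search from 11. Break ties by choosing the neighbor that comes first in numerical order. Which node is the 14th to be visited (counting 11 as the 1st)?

10

Visit 11; enqueue 7, 9, 13 → queue [7, 9, 13]
Visit 7; enqueue 3, 6, 12, 14 → queue [9, 13, 3, 6, 12, 14]
Visit 9; enqueue 5 → queue [13, 3, 6, 12, 14, 5]
Visit 13; enqueue 4, 8 → queue [3, 6, 12, 14, 5, 4, 8]
Visit 3; enqueue 1 → queue [6, 12, 14, 5, 4, 8, 1]
Visit 6; enqueue 2 → queue [12, 14, 5, 4, 8, 1, 2]
Visit 12 → queue [14, 5, 4, 8, 1, 2]
Visit 14 → queue [5, 4, 8, 1, 2]
Visit 5 → queue [4, 8, 1, 2]
Visit 4 → queue [8, 1, 2]
Visit 8; enqueue 10 → queue [1, 2, 10]
Visit 1 → queue [2, 10]
Visit 2 → queue [10]
Visit 10 → queue []

Visit order: 11, 7, 9, 13, 3, 6, 12, 14, 5, 4, 8, 1, 2, 10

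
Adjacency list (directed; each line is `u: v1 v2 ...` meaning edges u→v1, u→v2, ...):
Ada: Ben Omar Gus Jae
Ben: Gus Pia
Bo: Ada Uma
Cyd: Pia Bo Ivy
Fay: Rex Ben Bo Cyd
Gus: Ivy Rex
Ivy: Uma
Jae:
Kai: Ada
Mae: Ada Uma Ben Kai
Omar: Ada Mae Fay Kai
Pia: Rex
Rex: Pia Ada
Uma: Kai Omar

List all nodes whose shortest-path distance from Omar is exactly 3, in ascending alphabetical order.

Level 0: Omar
Level 1: Ada, Fay, Kai, Mae
Level 2: Ben, Bo, Cyd, Gus, Jae, Rex, Uma
Level 3: Ivy, Pia

Ivy, Pia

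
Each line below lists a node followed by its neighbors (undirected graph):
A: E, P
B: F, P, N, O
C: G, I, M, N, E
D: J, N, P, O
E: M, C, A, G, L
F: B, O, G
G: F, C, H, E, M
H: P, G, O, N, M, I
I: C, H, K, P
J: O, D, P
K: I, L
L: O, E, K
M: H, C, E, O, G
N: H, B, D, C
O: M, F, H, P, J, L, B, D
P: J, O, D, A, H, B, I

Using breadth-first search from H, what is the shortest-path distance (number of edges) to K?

2

Level 0: H
Level 1: G, I, M, N, O, P
Level 2: A, B, C, D, E, F, J, K, L
K first appears at level 2.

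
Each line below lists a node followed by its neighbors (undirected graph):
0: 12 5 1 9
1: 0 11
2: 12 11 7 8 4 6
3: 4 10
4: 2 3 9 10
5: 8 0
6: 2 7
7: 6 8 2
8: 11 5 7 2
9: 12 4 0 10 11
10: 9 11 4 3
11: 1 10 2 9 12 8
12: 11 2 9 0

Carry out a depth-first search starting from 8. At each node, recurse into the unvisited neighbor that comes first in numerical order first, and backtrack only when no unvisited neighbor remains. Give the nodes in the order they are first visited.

8 2 4 3 10 9 0 1 11 12 5 6 7

Visit 8
8 → 2
2 → 4
4 → 3
3 → 10
10 → 9
9 → 0
0 → 1
1 → 11
11 → 12
0 → 5
2 → 6
6 → 7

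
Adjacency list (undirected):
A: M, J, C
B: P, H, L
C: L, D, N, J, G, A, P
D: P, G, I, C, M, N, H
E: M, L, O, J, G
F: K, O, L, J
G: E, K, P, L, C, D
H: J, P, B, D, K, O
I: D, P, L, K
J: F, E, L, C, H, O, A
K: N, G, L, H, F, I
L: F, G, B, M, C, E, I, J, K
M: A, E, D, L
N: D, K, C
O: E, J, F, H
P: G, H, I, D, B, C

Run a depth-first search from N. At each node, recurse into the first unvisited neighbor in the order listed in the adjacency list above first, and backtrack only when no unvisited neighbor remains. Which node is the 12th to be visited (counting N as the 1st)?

B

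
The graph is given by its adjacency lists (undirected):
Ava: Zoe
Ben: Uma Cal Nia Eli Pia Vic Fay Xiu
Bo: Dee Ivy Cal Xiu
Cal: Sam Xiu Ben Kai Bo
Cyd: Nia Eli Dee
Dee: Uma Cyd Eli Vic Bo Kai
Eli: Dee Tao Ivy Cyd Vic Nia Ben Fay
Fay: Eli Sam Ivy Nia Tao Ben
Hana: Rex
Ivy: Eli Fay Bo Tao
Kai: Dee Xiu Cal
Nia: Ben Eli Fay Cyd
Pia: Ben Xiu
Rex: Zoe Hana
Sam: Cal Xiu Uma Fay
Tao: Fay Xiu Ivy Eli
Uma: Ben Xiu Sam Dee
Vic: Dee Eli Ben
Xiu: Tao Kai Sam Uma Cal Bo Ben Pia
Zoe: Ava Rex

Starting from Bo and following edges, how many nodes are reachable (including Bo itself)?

16

BFS from Bo visits: Bo, Dee, Ivy, Cal, Xiu, Uma, Cyd, Eli, Vic, Kai, Fay, Tao, Sam, Ben, Pia, Nia
Reachable nodes: 16 of 20 total.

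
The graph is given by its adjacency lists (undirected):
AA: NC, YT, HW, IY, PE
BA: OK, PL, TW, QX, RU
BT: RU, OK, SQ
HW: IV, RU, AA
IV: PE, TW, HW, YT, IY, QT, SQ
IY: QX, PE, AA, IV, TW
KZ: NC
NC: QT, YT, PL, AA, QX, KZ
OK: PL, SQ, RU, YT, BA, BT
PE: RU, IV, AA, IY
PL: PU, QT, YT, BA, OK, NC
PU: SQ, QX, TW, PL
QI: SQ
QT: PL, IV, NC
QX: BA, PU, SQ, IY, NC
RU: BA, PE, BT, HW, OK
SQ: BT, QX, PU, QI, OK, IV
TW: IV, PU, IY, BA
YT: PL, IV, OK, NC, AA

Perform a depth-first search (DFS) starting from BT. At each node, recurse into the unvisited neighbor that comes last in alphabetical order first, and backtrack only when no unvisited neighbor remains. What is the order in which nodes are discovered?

Visit BT
BT → SQ
SQ → QX
QX → PU
PU → TW
TW → IY
IY → PE
PE → RU
RU → OK
OK → YT
YT → PL
PL → QT
QT → NC
NC → KZ
NC → AA
AA → HW
HW → IV
PL → BA
SQ → QI

BT, SQ, QX, PU, TW, IY, PE, RU, OK, YT, PL, QT, NC, KZ, AA, HW, IV, BA, QI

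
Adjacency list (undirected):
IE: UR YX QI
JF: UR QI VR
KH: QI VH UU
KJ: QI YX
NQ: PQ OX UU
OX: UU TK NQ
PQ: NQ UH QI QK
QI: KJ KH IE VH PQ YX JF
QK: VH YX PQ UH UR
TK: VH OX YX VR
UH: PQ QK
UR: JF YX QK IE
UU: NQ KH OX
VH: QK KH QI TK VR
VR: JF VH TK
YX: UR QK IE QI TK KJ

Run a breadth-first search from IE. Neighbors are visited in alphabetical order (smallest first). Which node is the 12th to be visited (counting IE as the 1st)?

VR

Visit IE; enqueue QI, UR, YX → queue [QI, UR, YX]
Visit QI; enqueue JF, KH, KJ, PQ, VH → queue [UR, YX, JF, KH, KJ, PQ, VH]
Visit UR; enqueue QK → queue [YX, JF, KH, KJ, PQ, VH, QK]
Visit YX; enqueue TK → queue [JF, KH, KJ, PQ, VH, QK, TK]
Visit JF; enqueue VR → queue [KH, KJ, PQ, VH, QK, TK, VR]
Visit KH; enqueue UU → queue [KJ, PQ, VH, QK, TK, VR, UU]
Visit KJ → queue [PQ, VH, QK, TK, VR, UU]
Visit PQ; enqueue NQ, UH → queue [VH, QK, TK, VR, UU, NQ, UH]
Visit VH → queue [QK, TK, VR, UU, NQ, UH]
Visit QK → queue [TK, VR, UU, NQ, UH]
Visit TK; enqueue OX → queue [VR, UU, NQ, UH, OX]
Visit VR → queue [UU, NQ, UH, OX]
Visit UU → queue [NQ, UH, OX]
Visit NQ → queue [UH, OX]
Visit UH → queue [OX]
Visit OX → queue []

Visit order: IE, QI, UR, YX, JF, KH, KJ, PQ, VH, QK, TK, VR, UU, NQ, UH, OX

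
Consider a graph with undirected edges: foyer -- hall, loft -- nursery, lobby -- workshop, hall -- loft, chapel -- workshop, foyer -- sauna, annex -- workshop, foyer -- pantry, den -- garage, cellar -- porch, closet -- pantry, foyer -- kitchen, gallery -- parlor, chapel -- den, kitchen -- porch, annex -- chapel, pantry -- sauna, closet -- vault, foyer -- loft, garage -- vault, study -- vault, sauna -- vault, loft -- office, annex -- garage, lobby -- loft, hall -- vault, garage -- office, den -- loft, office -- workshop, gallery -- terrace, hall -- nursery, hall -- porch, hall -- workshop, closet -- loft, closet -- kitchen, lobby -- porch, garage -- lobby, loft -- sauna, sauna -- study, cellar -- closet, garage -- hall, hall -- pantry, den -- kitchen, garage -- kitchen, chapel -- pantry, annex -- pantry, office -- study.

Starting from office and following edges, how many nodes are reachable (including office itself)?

19

BFS from office visits: office, workshop, study, loft, garage, lobby, hall, chapel, annex, vault, sauna, nursery, foyer, den, closet, kitchen, porch, pantry, cellar
Reachable nodes: 19 of 22 total.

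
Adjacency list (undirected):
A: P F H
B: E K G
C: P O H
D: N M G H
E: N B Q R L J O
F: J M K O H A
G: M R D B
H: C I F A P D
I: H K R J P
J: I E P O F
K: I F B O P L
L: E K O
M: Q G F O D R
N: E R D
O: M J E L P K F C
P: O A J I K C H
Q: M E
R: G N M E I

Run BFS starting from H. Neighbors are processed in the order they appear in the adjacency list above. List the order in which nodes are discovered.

H, C, I, F, A, P, D, O, K, R, J, M, N, G, E, L, B, Q

Visit H; enqueue C, I, F, A, P, D → queue [C, I, F, A, P, D]
Visit C; enqueue O → queue [I, F, A, P, D, O]
Visit I; enqueue K, R, J → queue [F, A, P, D, O, K, R, J]
Visit F; enqueue M → queue [A, P, D, O, K, R, J, M]
Visit A → queue [P, D, O, K, R, J, M]
Visit P → queue [D, O, K, R, J, M]
Visit D; enqueue N, G → queue [O, K, R, J, M, N, G]
Visit O; enqueue E, L → queue [K, R, J, M, N, G, E, L]
Visit K; enqueue B → queue [R, J, M, N, G, E, L, B]
Visit R → queue [J, M, N, G, E, L, B]
Visit J → queue [M, N, G, E, L, B]
Visit M; enqueue Q → queue [N, G, E, L, B, Q]
Visit N → queue [G, E, L, B, Q]
Visit G → queue [E, L, B, Q]
Visit E → queue [L, B, Q]
Visit L → queue [B, Q]
Visit B → queue [Q]
Visit Q → queue []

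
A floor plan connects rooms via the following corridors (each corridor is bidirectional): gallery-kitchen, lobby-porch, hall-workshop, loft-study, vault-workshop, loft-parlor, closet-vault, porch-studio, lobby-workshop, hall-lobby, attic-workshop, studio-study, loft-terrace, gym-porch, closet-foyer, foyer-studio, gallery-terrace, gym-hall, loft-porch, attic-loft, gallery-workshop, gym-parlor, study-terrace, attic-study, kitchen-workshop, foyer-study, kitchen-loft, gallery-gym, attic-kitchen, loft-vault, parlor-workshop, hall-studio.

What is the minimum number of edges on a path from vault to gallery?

Level 0: vault
Level 1: closet, loft, workshop
Level 2: attic, foyer, gallery, hall, kitchen, lobby, parlor, porch, study, terrace
Level 3: gym, studio
gallery first appears at level 2.

2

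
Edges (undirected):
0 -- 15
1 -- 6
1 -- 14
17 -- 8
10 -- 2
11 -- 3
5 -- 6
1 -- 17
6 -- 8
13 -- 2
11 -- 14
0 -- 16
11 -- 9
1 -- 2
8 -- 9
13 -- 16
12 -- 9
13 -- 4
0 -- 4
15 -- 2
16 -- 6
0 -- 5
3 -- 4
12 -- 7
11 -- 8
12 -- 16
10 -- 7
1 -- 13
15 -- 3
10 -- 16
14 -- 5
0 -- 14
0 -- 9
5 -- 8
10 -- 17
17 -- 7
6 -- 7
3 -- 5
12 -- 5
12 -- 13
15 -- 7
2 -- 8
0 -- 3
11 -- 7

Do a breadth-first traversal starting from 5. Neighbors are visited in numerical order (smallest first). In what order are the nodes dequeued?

5, 0, 3, 6, 8, 12, 14, 4, 9, 15, 16, 11, 1, 7, 2, 17, 13, 10

Visit 5; enqueue 0, 3, 6, 8, 12, 14 → queue [0, 3, 6, 8, 12, 14]
Visit 0; enqueue 4, 9, 15, 16 → queue [3, 6, 8, 12, 14, 4, 9, 15, 16]
Visit 3; enqueue 11 → queue [6, 8, 12, 14, 4, 9, 15, 16, 11]
Visit 6; enqueue 1, 7 → queue [8, 12, 14, 4, 9, 15, 16, 11, 1, 7]
Visit 8; enqueue 2, 17 → queue [12, 14, 4, 9, 15, 16, 11, 1, 7, 2, 17]
Visit 12; enqueue 13 → queue [14, 4, 9, 15, 16, 11, 1, 7, 2, 17, 13]
Visit 14 → queue [4, 9, 15, 16, 11, 1, 7, 2, 17, 13]
Visit 4 → queue [9, 15, 16, 11, 1, 7, 2, 17, 13]
Visit 9 → queue [15, 16, 11, 1, 7, 2, 17, 13]
Visit 15 → queue [16, 11, 1, 7, 2, 17, 13]
Visit 16; enqueue 10 → queue [11, 1, 7, 2, 17, 13, 10]
Visit 11 → queue [1, 7, 2, 17, 13, 10]
Visit 1 → queue [7, 2, 17, 13, 10]
Visit 7 → queue [2, 17, 13, 10]
Visit 2 → queue [17, 13, 10]
Visit 17 → queue [13, 10]
Visit 13 → queue [10]
Visit 10 → queue []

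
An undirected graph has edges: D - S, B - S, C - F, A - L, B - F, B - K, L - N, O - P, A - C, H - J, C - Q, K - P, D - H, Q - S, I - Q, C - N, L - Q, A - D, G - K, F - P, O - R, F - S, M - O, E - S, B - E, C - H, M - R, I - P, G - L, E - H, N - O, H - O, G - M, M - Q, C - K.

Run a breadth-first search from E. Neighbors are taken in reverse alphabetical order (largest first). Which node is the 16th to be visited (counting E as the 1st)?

Visit E; enqueue S, H, B → queue [S, H, B]
Visit S; enqueue Q, F, D → queue [H, B, Q, F, D]
Visit H; enqueue O, J, C → queue [B, Q, F, D, O, J, C]
Visit B; enqueue K → queue [Q, F, D, O, J, C, K]
Visit Q; enqueue M, L, I → queue [F, D, O, J, C, K, M, L, I]
Visit F; enqueue P → queue [D, O, J, C, K, M, L, I, P]
Visit D; enqueue A → queue [O, J, C, K, M, L, I, P, A]
Visit O; enqueue R, N → queue [J, C, K, M, L, I, P, A, R, N]
Visit J → queue [C, K, M, L, I, P, A, R, N]
Visit C → queue [K, M, L, I, P, A, R, N]
Visit K; enqueue G → queue [M, L, I, P, A, R, N, G]
Visit M → queue [L, I, P, A, R, N, G]
Visit L → queue [I, P, A, R, N, G]
Visit I → queue [P, A, R, N, G]
Visit P → queue [A, R, N, G]
Visit A → queue [R, N, G]
Visit R → queue [N, G]
Visit N → queue [G]
Visit G → queue []

Visit order: E, S, H, B, Q, F, D, O, J, C, K, M, L, I, P, A, R, N, G

A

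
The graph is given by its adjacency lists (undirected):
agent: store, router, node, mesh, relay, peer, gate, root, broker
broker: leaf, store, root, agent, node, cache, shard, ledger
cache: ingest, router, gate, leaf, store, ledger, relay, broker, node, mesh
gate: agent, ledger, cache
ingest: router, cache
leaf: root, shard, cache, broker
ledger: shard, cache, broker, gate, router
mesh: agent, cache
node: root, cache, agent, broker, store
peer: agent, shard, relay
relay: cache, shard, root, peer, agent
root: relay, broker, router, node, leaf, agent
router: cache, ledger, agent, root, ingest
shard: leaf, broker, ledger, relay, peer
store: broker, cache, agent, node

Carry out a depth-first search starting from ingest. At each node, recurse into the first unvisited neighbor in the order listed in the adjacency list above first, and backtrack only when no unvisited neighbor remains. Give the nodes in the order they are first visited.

Visit ingest
ingest → router
router → cache
cache → gate
gate → agent
agent → store
store → broker
broker → leaf
leaf → root
root → relay
relay → shard
shard → ledger
shard → peer
root → node
agent → mesh

ingest -> router -> cache -> gate -> agent -> store -> broker -> leaf -> root -> relay -> shard -> ledger -> peer -> node -> mesh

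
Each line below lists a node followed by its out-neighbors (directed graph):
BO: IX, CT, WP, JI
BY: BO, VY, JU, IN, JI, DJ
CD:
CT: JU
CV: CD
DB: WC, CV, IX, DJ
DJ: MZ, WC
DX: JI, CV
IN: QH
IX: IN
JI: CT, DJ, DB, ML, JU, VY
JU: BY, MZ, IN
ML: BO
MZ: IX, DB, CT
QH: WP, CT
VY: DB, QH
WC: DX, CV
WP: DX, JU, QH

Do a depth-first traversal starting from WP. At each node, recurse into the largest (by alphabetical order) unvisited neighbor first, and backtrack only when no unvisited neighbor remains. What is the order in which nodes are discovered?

Visit WP
WP → QH
QH → CT
CT → JU
JU → MZ
MZ → IX
IX → IN
MZ → DB
DB → WC
WC → DX
DX → JI
JI → VY
JI → ML
ML → BO
JI → DJ
DX → CV
CV → CD
JU → BY

WP, QH, CT, JU, MZ, IX, IN, DB, WC, DX, JI, VY, ML, BO, DJ, CV, CD, BY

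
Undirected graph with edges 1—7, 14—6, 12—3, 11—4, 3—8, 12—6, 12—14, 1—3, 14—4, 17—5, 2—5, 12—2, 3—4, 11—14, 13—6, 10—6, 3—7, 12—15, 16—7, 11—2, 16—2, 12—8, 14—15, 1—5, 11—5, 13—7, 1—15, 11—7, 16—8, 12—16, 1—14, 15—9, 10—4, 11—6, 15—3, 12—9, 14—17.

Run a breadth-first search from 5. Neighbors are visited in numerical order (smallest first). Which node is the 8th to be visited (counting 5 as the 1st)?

Visit 5; enqueue 1, 2, 11, 17 → queue [1, 2, 11, 17]
Visit 1; enqueue 3, 7, 14, 15 → queue [2, 11, 17, 3, 7, 14, 15]
Visit 2; enqueue 12, 16 → queue [11, 17, 3, 7, 14, 15, 12, 16]
Visit 11; enqueue 4, 6 → queue [17, 3, 7, 14, 15, 12, 16, 4, 6]
Visit 17 → queue [3, 7, 14, 15, 12, 16, 4, 6]
Visit 3; enqueue 8 → queue [7, 14, 15, 12, 16, 4, 6, 8]
Visit 7; enqueue 13 → queue [14, 15, 12, 16, 4, 6, 8, 13]
Visit 14 → queue [15, 12, 16, 4, 6, 8, 13]
Visit 15; enqueue 9 → queue [12, 16, 4, 6, 8, 13, 9]
Visit 12 → queue [16, 4, 6, 8, 13, 9]
Visit 16 → queue [4, 6, 8, 13, 9]
Visit 4; enqueue 10 → queue [6, 8, 13, 9, 10]
Visit 6 → queue [8, 13, 9, 10]
Visit 8 → queue [13, 9, 10]
Visit 13 → queue [9, 10]
Visit 9 → queue [10]
Visit 10 → queue []

Visit order: 5, 1, 2, 11, 17, 3, 7, 14, 15, 12, 16, 4, 6, 8, 13, 9, 10

14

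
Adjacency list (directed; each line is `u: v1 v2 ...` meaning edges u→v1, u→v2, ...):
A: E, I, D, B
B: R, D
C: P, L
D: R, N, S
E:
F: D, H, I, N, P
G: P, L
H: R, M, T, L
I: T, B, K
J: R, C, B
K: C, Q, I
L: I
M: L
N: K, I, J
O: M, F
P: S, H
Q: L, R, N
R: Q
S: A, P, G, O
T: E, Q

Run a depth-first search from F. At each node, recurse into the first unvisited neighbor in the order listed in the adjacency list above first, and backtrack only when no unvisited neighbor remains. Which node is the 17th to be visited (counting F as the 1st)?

M

Visit F
F → D
D → R
R → Q
Q → L
L → I
I → T
T → E
I → B
I → K
K → C
C → P
P → S
S → A
S → G
S → O
O → M
P → H
Q → N
N → J

Visit order: F, D, R, Q, L, I, T, E, B, K, C, P, S, A, G, O, M, H, N, J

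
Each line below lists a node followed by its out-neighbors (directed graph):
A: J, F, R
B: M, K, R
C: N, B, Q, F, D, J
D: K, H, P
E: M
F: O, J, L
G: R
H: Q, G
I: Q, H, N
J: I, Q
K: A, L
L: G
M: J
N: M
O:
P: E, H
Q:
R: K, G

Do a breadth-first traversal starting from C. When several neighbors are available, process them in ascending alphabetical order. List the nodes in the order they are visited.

Visit C; enqueue B, D, F, J, N, Q → queue [B, D, F, J, N, Q]
Visit B; enqueue K, M, R → queue [D, F, J, N, Q, K, M, R]
Visit D; enqueue H, P → queue [F, J, N, Q, K, M, R, H, P]
Visit F; enqueue L, O → queue [J, N, Q, K, M, R, H, P, L, O]
Visit J; enqueue I → queue [N, Q, K, M, R, H, P, L, O, I]
Visit N → queue [Q, K, M, R, H, P, L, O, I]
Visit Q → queue [K, M, R, H, P, L, O, I]
Visit K; enqueue A → queue [M, R, H, P, L, O, I, A]
Visit M → queue [R, H, P, L, O, I, A]
Visit R; enqueue G → queue [H, P, L, O, I, A, G]
Visit H → queue [P, L, O, I, A, G]
Visit P; enqueue E → queue [L, O, I, A, G, E]
Visit L → queue [O, I, A, G, E]
Visit O → queue [I, A, G, E]
Visit I → queue [A, G, E]
Visit A → queue [G, E]
Visit G → queue [E]
Visit E → queue []

C B D F J N Q K M R H P L O I A G E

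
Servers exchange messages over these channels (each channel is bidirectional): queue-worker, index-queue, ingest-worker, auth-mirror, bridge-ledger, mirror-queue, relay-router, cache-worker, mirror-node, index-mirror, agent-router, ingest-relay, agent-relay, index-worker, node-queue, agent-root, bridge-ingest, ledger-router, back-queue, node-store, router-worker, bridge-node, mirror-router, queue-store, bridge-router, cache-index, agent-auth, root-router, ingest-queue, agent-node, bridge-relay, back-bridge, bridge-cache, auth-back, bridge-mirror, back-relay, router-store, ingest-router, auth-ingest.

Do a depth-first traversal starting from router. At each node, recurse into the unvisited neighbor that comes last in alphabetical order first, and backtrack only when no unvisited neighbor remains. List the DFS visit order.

router, worker, queue, store, node, mirror, index, cache, bridge, relay, ingest, auth, back, agent, root, ledger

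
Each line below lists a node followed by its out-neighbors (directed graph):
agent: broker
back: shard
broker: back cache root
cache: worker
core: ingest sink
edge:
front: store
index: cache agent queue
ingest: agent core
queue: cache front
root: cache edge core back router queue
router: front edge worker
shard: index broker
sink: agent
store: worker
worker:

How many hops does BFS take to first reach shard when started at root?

2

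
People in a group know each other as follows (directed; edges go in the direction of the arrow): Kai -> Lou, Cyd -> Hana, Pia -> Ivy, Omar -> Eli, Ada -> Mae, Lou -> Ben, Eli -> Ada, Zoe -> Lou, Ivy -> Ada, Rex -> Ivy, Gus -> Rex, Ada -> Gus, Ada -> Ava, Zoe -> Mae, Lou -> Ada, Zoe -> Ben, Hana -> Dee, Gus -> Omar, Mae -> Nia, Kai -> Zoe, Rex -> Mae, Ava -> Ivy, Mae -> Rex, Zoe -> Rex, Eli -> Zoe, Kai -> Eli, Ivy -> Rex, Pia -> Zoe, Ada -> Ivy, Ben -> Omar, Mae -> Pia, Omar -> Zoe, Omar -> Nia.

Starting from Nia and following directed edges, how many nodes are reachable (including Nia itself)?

1

BFS from Nia visits: Nia
Reachable nodes: 1 of 17 total.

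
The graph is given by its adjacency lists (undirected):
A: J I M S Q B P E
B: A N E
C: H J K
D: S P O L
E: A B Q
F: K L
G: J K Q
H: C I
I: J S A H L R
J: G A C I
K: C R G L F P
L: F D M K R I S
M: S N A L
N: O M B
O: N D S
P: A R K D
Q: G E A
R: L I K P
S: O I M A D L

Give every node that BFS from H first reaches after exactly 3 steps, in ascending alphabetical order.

Level 0: H
Level 1: C, I
Level 2: A, J, K, L, R, S
Level 3: B, D, E, F, G, M, O, P, Q
Level 4: N

B, D, E, F, G, M, O, P, Q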